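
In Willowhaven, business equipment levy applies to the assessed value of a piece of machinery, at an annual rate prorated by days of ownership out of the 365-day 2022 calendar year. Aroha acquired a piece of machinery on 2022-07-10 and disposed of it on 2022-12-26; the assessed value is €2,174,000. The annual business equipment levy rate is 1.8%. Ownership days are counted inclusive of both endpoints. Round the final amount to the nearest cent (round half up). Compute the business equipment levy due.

Days held (2022-07-10 to 2022-12-26): 170 out of 365
Tax = €2,174,000 × 1.8% × 170/365 = €18,225.8630

€18,225.86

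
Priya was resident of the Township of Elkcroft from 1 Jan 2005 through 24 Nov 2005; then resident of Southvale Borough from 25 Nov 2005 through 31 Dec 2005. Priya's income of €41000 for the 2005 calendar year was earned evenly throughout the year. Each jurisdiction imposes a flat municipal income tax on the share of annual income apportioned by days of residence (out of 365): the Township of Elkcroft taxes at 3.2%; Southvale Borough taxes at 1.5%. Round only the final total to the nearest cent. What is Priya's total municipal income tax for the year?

The Township of Elkcroft, 1 Jan – 24 Nov 2005: 328 days → €41000 × 3.2% × 328/365 = €1179.0027
Southvale Borough, 25 Nov – 31 Dec 2005: 37 days → €41000 × 1.5% × 37/365 = €62.3425
Total = €1241.3452

€1241.35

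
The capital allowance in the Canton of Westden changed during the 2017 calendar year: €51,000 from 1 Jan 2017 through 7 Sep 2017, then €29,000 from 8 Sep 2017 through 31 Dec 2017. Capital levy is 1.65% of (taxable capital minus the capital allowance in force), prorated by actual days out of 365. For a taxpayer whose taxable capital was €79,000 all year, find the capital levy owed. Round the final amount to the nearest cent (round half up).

€576.37

1 Jan – 7 Sep 2017: 250 days, exemption €51,000 → (€79,000 − €51,000) × 1.65% × 250/365 = €316.4384
8 Sep – 31 Dec 2017: 115 days, exemption €29,000 → (€79,000 − €29,000) × 1.65% × 115/365 = €259.9315
Total = €576.3699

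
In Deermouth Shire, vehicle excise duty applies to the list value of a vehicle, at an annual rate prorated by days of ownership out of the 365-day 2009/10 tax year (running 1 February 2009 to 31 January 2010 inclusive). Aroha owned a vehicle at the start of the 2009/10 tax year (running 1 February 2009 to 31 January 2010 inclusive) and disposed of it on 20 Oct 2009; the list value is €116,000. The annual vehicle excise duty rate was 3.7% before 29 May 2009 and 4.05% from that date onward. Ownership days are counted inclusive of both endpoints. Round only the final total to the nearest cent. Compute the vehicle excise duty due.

1 Feb – 28 May 2009: 117 days at 3.7% → €116,000 × 3.7% × 117/365 = €1,375.7918
29 May – 20 Oct 2009: 145 days at 4.05% → €116,000 × 4.05% × 145/365 = €1,866.3288
Total = €3,242.1205

€3,242.12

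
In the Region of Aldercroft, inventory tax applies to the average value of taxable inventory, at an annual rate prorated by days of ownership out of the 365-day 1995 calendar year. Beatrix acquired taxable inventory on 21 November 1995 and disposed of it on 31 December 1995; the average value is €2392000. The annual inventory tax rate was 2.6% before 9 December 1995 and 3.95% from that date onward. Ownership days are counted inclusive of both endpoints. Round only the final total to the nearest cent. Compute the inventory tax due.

21 November – 8 December 1995: 18 days at 2.6% → €2392000 × 2.6% × 18/365 = €3067.0027
9 December – 31 December 1995: 23 days at 3.95% → €2392000 × 3.95% × 23/365 = €5953.7863
Total = €9020.7890

€9020.79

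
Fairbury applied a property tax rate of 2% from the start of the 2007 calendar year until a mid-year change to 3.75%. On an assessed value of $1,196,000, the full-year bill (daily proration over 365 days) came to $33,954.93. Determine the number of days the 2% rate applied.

Let d = days at the first rate; then 365 − d days at the second rate.
$1,196,000 × [2%·d + 3.75%·(365−d)] / 365 = $33,954.93
Solving gives d = 190, so the new rate took effect on 10 July 2007.

190 days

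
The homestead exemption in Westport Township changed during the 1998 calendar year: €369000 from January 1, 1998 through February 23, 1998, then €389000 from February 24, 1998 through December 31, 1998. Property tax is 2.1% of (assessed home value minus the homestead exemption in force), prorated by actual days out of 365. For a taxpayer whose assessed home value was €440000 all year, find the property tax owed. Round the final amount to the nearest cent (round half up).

January 1 – February 23, 1998: 54 days, exemption €369000 → (€440000 − €369000) × 2.1% × 54/365 = €220.5863
February 24 – December 31, 1998: 311 days, exemption €389000 → (€440000 − €389000) × 2.1% × 311/365 = €912.5507
Total = €1133.1370

€1133.14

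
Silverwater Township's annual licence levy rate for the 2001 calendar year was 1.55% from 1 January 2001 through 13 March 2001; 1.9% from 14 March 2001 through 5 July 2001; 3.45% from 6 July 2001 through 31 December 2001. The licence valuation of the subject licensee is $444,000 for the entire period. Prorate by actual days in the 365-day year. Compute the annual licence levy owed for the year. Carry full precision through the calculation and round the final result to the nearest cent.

1 January – 13 March 2001: 72 days at 1.55% → $444,000 × 1.55% × 72/365 = $1,357.5452
14 March – 5 July 2001: 114 days at 1.9% → $444,000 × 1.9% × 114/365 = $2,634.8055
6 July – 31 December 2001: 179 days at 3.45% → $444,000 × 3.45% × 179/365 = $7,512.1151
Total = $11,504.4658

$11,504.47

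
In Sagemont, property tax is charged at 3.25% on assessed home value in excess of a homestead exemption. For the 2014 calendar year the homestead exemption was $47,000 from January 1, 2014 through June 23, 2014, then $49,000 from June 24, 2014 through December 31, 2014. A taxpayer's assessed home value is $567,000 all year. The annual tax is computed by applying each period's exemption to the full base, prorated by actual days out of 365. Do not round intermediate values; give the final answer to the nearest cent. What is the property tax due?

January 1 – June 23, 2014: 174 days, exemption $47,000 → ($567,000 − $47,000) × 3.25% × 174/365 = $8,056.4384
June 24 – December 31, 2014: 191 days, exemption $49,000 → ($567,000 − $49,000) × 3.25% × 191/365 = $8,809.5479
Total = $16,865.9863

$16,865.99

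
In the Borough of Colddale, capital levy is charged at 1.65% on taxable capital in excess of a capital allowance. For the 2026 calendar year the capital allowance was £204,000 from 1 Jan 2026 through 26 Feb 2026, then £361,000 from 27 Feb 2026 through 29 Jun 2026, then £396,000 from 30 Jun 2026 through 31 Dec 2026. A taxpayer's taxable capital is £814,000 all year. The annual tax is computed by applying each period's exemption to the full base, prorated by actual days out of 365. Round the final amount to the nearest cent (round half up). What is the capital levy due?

1 Jan – 26 Feb 2026: 57 days, exemption £204,000 → (£814,000 − £204,000) × 1.65% × 57/365 = £1,571.7945
27 Feb – 29 Jun 2026: 123 days, exemption £361,000 → (£814,000 − £361,000) × 1.65% × 123/365 = £2,518.8041
30 Jun – 31 Dec 2026: 185 days, exemption £396,000 → (£814,000 − £396,000) × 1.65% × 185/365 = £3,495.7397
Total = £7,586.3384

£7,586.34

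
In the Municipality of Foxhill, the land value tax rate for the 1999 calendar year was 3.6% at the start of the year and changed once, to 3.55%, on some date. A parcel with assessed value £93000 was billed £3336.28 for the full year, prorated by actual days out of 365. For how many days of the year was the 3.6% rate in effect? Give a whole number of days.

Let d = days at the first rate; then 365 − d days at the second rate.
£93000 × [3.6%·d + 3.55%·(365−d)] / 365 = £3336.28
Solving gives d = 273, so the new rate took effect on October 1, 1999.

273 days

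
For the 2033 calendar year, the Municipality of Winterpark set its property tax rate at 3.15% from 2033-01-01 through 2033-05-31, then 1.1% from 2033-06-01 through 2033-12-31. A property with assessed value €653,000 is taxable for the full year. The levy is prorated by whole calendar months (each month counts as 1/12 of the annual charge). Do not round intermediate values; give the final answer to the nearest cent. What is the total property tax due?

2033-01-01 to 2033-05-31: 5 months at 3.15% → €653,000 × 3.15% × 5/12 = €8,570.6250
2033-06-01 to 2033-12-31: 7 months at 1.1% → €653,000 × 1.1% × 7/12 = €4,190.0833
Total = €12,760.7083

€12,760.71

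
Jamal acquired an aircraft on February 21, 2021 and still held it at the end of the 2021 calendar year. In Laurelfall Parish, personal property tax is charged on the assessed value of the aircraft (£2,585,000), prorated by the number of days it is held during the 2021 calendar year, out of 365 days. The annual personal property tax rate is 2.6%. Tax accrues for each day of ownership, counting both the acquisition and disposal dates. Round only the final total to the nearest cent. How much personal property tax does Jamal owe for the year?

Days held (February 21 – December 31, 2021): 314 out of 365
Tax = £2,585,000 × 2.6% × 314/365 = £57,819.0137

£57,819.01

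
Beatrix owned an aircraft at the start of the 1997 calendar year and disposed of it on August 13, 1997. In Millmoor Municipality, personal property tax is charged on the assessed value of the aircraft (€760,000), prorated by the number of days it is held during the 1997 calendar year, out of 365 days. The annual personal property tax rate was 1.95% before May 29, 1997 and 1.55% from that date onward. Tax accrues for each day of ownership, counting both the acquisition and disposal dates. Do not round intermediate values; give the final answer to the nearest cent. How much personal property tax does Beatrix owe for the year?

January 1 – May 28, 1997: 148 days at 1.95% → €760,000 × 1.95% × 148/365 = €6,009.2055
May 29 – August 13, 1997: 77 days at 1.55% → €760,000 × 1.55% × 77/365 = €2,485.0959
Total = €8,494.3014

€8,494.30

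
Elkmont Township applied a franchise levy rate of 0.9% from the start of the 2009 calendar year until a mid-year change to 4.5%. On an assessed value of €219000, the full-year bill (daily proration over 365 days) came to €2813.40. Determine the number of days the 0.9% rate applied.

Let d = days at the first rate; then 365 − d days at the second rate.
€219000 × [0.9%·d + 4.5%·(365−d)] / 365 = €2813.40
Solving gives d = 326, so the new rate took effect on November 23, 2009.

326 days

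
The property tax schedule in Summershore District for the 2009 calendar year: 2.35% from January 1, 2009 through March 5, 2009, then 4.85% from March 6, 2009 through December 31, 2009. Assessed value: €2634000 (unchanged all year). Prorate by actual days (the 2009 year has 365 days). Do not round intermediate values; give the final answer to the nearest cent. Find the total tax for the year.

January 1 – March 5, 2009: 64 days at 2.35% → €2634000 × 2.35% × 64/365 = €10853.5233
March 6 – December 31, 2009: 301 days at 4.85% → €2634000 × 4.85% × 301/365 = €105349.1753
Total = €116202.6986

€116202.70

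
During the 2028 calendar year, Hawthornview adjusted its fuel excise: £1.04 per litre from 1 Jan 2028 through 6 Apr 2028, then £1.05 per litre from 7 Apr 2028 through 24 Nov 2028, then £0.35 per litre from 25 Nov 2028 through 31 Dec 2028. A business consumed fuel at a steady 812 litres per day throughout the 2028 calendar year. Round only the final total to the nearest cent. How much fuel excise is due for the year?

1 Jan – 6 Apr 2028: 97 days × 812 litres/day = 78,764 litres at £1.04/litre → £81,914.56
7 Apr – 24 Nov 2028: 232 days × 812 litres/day = 188,384 litres at £1.05/litre → £197,803.20
25 Nov – 31 Dec 2028: 37 days × 812 litres/day = 30,044 litres at £0.35/litre → £10,515.40

£290,233.16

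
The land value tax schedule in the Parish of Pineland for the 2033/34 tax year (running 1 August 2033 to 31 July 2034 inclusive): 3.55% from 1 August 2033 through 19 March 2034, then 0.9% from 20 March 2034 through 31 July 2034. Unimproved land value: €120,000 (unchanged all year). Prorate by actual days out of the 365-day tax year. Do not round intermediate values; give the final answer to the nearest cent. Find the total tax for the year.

1 August 2033 – 19 March 2034: 231 days at 3.55% → €120,000 × 3.55% × 231/365 = €2,696.0548
20 March – 31 July 2034: 134 days at 0.9% → €120,000 × 0.9% × 134/365 = €396.4932
Total = €3,092.5479

€3,092.55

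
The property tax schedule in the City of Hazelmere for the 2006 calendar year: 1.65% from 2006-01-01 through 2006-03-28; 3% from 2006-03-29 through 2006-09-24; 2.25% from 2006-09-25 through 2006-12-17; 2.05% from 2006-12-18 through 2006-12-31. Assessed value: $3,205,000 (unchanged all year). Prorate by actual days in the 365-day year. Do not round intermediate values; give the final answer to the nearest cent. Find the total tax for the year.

2006-01-01 to 2006-03-28: 87 days at 1.65% → $3,205,000 × 1.65% × 87/365 = $12,604.8699
2006-03-29 to 2006-09-24: 180 days at 3% → $3,205,000 × 3% × 180/365 = $47,416.4384
2006-09-25 to 2006-12-17: 84 days at 2.25% → $3,205,000 × 2.25% × 84/365 = $16,595.7534
2006-12-18 to 2006-12-31: 14 days at 2.05% → $3,205,000 × 2.05% × 14/365 = $2,520.0959
Total = $79,137.1575

$79,137.16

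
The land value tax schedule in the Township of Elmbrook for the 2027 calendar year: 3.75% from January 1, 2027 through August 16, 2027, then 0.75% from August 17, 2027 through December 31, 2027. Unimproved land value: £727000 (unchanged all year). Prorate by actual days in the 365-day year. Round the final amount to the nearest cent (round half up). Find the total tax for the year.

£19076.28

January 1 – August 16, 2027: 228 days at 3.75% → £727000 × 3.75% × 228/365 = £17029.7260
August 17 – December 31, 2027: 137 days at 0.75% → £727000 × 0.75% × 137/365 = £2046.5548
Total = £19076.2808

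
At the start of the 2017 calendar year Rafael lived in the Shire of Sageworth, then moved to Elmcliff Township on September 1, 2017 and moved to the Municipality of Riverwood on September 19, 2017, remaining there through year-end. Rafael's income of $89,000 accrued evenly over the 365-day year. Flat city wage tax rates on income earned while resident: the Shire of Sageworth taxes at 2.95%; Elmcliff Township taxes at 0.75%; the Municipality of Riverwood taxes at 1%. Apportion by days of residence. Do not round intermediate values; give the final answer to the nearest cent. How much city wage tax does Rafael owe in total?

The Shire of Sageworth, January 1 – August 31, 2017: 243 days → $89,000 × 2.95% × 243/365 = $1,747.9356
Elmcliff Township, September 1 – September 18, 2017: 18 days → $89,000 × 0.75% × 18/365 = $32.9178
The Municipality of Riverwood, September 19 – December 31, 2017: 104 days → $89,000 × 1% × 104/365 = $253.5890
Total = $2,034.4425

$2,034.44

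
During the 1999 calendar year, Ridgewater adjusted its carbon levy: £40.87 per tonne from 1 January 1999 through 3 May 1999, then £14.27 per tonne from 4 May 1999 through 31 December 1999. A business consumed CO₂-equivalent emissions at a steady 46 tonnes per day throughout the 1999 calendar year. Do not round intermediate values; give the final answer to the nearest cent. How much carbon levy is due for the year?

1 January – 3 May 1999: 123 days × 46 tonnes/day = 5,658 tonnes at £40.87/tonne → £231242.46
4 May – 31 December 1999: 242 days × 46 tonnes/day = 11,132 tonnes at £14.27/tonne → £158853.64

£390096.10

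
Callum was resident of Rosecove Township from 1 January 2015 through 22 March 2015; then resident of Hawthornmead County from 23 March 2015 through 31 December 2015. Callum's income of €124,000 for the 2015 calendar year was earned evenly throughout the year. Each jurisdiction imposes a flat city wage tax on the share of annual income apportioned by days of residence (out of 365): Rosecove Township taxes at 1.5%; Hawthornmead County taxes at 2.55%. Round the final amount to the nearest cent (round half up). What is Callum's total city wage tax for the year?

Rosecove Township, 1 January – 22 March 2015: 81 days → €124,000 × 1.5% × 81/365 = €412.7671
Hawthornmead County, 23 March – 31 December 2015: 284 days → €124,000 × 2.55% × 284/365 = €2,460.2959
Total = €2,873.0630

€2,873.06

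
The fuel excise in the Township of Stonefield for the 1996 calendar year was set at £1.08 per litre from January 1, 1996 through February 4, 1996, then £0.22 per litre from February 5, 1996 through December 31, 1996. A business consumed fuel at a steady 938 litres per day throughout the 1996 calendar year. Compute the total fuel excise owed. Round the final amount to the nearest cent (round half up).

£103,761.56

January 1 – February 4, 1996: 35 days × 938 litres/day = 32,830 litres at £1.08/litre → £35,456.40
February 5 – December 31, 1996: 331 days × 938 litres/day = 310,478 litres at £0.22/litre → £68,305.16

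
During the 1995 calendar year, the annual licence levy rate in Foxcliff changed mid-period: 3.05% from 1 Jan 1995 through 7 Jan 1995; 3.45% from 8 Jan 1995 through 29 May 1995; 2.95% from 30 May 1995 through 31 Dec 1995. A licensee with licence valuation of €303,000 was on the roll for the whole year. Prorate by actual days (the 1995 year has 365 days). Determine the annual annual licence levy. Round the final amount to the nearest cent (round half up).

€9,533.71

1 Jan – 7 Jan 1995: 7 days at 3.05% → €303,000 × 3.05% × 7/365 = €177.2342
8 Jan – 29 May 1995: 142 days at 3.45% → €303,000 × 3.45% × 142/365 = €4,066.8411
30 May – 31 Dec 1995: 216 days at 2.95% → €303,000 × 2.95% × 216/365 = €5,289.6329
Total = €9,533.7082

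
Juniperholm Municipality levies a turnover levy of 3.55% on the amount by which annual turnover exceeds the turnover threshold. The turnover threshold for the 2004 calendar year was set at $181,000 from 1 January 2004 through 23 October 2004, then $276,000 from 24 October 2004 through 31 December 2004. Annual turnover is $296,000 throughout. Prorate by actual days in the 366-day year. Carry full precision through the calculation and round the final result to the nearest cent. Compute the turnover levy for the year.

1 January – 23 October 2004: 297 days, exemption $181,000 → ($296,000 − $181,000) × 3.55% × 297/366 = $3,312.8484
24 October – 31 December 2004: 69 days, exemption $276,000 → ($296,000 − $276,000) × 3.55% × 69/366 = $133.8525
Total = $3,446.7008

$3,446.70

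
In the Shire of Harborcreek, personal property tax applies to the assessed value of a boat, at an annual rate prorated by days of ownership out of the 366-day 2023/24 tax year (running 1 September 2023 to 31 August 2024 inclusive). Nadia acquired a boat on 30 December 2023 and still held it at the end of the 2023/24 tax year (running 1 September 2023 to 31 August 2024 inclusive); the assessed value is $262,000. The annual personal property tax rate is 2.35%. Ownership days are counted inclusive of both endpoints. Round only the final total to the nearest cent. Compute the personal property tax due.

Days held (30 December 2023 – 31 August 2024): 246 out of 366
Tax = $262,000 × 2.35% × 246/366 = $4,138.3115

$4,138.31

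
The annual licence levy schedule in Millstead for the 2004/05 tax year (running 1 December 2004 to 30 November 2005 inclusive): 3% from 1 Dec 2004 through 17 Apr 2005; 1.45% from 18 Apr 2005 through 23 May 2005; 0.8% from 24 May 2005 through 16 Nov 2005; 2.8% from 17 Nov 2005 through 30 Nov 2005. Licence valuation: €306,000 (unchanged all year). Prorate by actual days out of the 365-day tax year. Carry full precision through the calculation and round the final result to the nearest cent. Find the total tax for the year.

€5,424.16

1 Dec 2004 – 17 Apr 2005: 138 days at 3% → €306,000 × 3% × 138/365 = €3,470.7945
18 Apr – 23 May 2005: 36 days at 1.45% → €306,000 × 1.45% × 36/365 = €437.6219
24 May – 16 Nov 2005: 177 days at 0.8% → €306,000 × 0.8% × 177/365 = €1,187.1123
17 Nov – 30 Nov 2005: 14 days at 2.8% → €306,000 × 2.8% × 14/365 = €328.6356
Total = €5,424.1644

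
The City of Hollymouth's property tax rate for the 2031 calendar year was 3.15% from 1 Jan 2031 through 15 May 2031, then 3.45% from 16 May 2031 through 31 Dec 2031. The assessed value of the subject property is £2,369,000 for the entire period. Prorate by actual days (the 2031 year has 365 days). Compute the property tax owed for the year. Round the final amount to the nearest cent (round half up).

1 Jan – 15 May 2031: 135 days at 3.15% → £2,369,000 × 3.15% × 135/365 = £27,600.4726
16 May – 31 Dec 2031: 230 days at 3.45% → £2,369,000 × 3.45% × 230/365 = £51,501.4110
Total = £79,101.8836

£79,101.88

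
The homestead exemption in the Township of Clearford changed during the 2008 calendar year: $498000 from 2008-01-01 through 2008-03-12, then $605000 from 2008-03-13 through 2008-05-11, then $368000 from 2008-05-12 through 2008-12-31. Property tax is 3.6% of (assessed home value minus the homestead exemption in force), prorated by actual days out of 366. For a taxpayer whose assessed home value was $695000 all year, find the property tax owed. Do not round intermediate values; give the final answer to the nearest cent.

2008-01-01 to 2008-03-12: 72 days, exemption $498000 → ($695000 − $498000) × 3.6% × 72/366 = $1395.1475
2008-03-13 to 2008-05-11: 60 days, exemption $605000 → ($695000 − $605000) × 3.6% × 60/366 = $531.1475
2008-05-12 to 2008-12-31: 234 days, exemption $368000 → ($695000 − $368000) × 3.6% × 234/366 = $7526.3607
Total = $9452.6557

$9452.66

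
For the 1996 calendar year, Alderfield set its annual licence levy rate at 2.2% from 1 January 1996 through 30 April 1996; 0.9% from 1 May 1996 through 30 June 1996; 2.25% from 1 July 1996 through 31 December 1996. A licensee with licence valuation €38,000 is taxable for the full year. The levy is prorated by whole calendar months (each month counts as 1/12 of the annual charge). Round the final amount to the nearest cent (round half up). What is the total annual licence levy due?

1 January – 30 April 1996: 4 months at 2.2% → €38,000 × 2.2% × 4/12 = €278.6667
1 May – 30 June 1996: 2 months at 0.9% → €38,000 × 0.9% × 2/12 = €57.0000
1 July – 31 December 1996: 6 months at 2.25% → €38,000 × 2.25% × 6/12 = €427.5000
Total = €763.1667

€763.17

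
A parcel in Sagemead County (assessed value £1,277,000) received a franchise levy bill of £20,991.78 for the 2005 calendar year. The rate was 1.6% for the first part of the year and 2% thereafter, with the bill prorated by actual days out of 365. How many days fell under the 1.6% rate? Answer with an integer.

Let d = days at the first rate; then 365 − d days at the second rate.
£1,277,000 × [1.6%·d + 2%·(365−d)] / 365 = £20,991.78
Solving gives d = 325, so the new rate took effect on 22 November 2005.

325 days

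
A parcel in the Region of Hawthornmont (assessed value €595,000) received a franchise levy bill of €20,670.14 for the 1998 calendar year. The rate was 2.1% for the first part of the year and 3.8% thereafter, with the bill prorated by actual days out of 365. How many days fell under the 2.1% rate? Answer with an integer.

70 days

Let d = days at the first rate; then 365 − d days at the second rate.
€595,000 × [2.1%·d + 3.8%·(365−d)] / 365 = €20,670.14
Solving gives d = 70, so the new rate took effect on March 12, 1998.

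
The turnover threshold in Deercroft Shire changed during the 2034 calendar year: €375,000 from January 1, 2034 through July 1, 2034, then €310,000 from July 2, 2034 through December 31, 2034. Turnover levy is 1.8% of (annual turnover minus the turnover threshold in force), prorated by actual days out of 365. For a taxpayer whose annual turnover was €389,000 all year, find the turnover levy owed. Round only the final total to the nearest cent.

January 1 – July 1, 2034: 182 days, exemption €375,000 → (€389,000 − €375,000) × 1.8% × 182/365 = €125.6548
July 2 – December 31, 2034: 183 days, exemption €310,000 → (€389,000 − €310,000) × 1.8% × 183/365 = €712.9479
Total = €838.6027

€838.60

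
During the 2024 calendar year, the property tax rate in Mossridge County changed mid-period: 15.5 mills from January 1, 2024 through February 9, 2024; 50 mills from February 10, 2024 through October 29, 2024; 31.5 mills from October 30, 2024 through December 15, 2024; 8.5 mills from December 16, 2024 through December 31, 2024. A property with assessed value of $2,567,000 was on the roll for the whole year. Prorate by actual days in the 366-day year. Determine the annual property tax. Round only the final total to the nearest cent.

$107,915.70

January 1 – February 9, 2024: 40 days at 15.5 mills → $2,567,000 × 1.55% × 40/366 = $4,348.4699
February 10 – October 29, 2024: 263 days at 50 mills → $2,567,000 × 5% × 263/366 = $92,229.6448
October 30 – December 15, 2024: 47 days at 31.5 mills → $2,567,000 × 3.15% × 47/366 = $10,383.7254
December 16 – December 31, 2024: 16 days at 8.5 mills → $2,567,000 × 0.85% × 16/366 = $953.8579
Total = $107,915.6981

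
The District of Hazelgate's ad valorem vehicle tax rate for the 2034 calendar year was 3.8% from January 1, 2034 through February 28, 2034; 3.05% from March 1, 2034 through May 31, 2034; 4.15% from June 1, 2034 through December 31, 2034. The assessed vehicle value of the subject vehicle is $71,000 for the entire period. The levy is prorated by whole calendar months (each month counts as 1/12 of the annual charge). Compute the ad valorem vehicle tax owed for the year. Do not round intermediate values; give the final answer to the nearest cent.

$2,709.83

January 1 – February 28, 2034: 2 months at 3.8% → $71,000 × 3.8% × 2/12 = $449.6667
March 1 – May 31, 2034: 3 months at 3.05% → $71,000 × 3.05% × 3/12 = $541.3750
June 1 – December 31, 2034: 7 months at 4.15% → $71,000 × 4.15% × 7/12 = $1,718.7917
Total = $2,709.8333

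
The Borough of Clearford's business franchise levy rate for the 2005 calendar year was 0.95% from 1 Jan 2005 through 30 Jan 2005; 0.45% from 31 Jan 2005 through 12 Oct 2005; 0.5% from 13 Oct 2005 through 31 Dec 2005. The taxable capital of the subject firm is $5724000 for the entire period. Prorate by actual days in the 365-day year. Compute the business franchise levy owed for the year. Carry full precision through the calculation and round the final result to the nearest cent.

$28737.62

1 Jan – 30 Jan 2005: 30 days at 0.95% → $5724000 × 0.95% × 30/365 = $4469.4247
31 Jan – 12 Oct 2005: 255 days at 0.45% → $5724000 × 0.45% × 255/365 = $17995.3151
13 Oct – 31 Dec 2005: 80 days at 0.5% → $5724000 × 0.5% × 80/365 = $6272.8767
Total = $28737.6164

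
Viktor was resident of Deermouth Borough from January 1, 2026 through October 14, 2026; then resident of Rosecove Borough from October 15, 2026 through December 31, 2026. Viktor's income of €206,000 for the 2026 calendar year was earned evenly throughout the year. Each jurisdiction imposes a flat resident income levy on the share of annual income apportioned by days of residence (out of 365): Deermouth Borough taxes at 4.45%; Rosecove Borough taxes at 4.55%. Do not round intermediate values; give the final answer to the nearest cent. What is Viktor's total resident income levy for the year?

€9,211.02

Deermouth Borough, January 1 – October 14, 2026: 287 days → €206,000 × 4.45% × 287/365 = €7,208.0247
Rosecove Borough, October 15 – December 31, 2026: 78 days → €206,000 × 4.55% × 78/365 = €2,002.9973
Total = €9,211.0219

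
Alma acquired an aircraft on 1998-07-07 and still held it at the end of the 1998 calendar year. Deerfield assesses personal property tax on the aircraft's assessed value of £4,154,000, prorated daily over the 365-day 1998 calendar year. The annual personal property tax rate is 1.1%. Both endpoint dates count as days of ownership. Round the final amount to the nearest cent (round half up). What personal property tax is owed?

Days held (1998-07-07 to 1998-12-31): 178 out of 365
Tax = £4,154,000 × 1.1% × 178/365 = £22,283.6493

£22,283.65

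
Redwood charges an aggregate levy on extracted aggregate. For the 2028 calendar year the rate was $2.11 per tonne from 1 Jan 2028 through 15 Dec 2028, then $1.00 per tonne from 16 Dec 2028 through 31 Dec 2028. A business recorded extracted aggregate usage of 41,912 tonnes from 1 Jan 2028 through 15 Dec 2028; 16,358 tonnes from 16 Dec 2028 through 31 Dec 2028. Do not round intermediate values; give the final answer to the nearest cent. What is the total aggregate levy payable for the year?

1 Jan – 15 Dec 2028: 41,912 tonnes at $2.11/tonne → $88,434.32
16 Dec – 31 Dec 2028: 16,358 tonnes at $1.00/tonne → $16,358.00

$104,792.32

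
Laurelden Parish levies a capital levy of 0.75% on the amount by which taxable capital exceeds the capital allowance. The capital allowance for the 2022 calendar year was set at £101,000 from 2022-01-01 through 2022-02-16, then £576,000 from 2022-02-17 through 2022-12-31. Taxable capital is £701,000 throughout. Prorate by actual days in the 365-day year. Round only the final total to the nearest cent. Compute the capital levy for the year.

£1,396.23

2022-01-01 to 2022-02-16: 47 days, exemption £101,000 → (£701,000 − £101,000) × 0.75% × 47/365 = £579.4521
2022-02-17 to 2022-12-31: 318 days, exemption £576,000 → (£701,000 − £576,000) × 0.75% × 318/365 = £816.7808
Total = £1,396.2329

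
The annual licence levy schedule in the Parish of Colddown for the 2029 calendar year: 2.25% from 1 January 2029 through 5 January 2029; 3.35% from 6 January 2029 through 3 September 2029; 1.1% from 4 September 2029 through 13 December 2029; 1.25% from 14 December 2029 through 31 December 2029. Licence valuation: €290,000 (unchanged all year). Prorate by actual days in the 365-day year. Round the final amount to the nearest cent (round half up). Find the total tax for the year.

€7,565.42

1 January – 5 January 2029: 5 days at 2.25% → €290,000 × 2.25% × 5/365 = €89.3836
6 January – 3 September 2029: 241 days at 3.35% → €290,000 × 3.35% × 241/365 = €6,414.5616
4 September – 13 December 2029: 101 days at 1.1% → €290,000 × 1.1% × 101/365 = €882.7123
14 December – 31 December 2029: 18 days at 1.25% → €290,000 × 1.25% × 18/365 = €178.7671
Total = €7,565.4247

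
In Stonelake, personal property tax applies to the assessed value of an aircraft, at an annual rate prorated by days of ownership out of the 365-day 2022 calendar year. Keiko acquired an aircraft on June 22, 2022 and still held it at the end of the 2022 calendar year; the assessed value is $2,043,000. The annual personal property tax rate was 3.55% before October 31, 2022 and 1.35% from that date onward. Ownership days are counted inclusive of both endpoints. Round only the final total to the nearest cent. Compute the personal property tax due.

$30,714.97

June 22 – October 30, 2022: 131 days at 3.55% → $2,043,000 × 3.55% × 131/365 = $26,030.0589
October 31 – December 31, 2022: 62 days at 1.35% → $2,043,000 × 1.35% × 62/365 = $4,684.9068
Total = $30,714.9658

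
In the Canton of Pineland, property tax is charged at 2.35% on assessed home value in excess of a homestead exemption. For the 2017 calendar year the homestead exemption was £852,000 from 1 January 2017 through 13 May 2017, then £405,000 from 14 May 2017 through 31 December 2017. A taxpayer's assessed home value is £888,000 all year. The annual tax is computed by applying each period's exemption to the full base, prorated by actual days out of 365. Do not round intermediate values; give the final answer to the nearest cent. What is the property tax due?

1 January – 13 May 2017: 133 days, exemption £852,000 → (£888,000 − £852,000) × 2.35% × 133/365 = £308.2685
14 May – 31 December 2017: 232 days, exemption £405,000 → (£888,000 − £405,000) × 2.35% × 232/365 = £7,214.5644
Total = £7,522.8329

£7,522.83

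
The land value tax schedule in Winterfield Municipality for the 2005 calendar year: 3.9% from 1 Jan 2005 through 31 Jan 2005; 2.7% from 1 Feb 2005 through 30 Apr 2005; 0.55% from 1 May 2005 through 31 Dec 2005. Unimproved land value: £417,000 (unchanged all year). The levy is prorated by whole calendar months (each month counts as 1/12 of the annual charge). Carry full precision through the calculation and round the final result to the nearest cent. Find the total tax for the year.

£5,699.00

1 Jan – 31 Jan 2005: 1 month at 3.9% → £417,000 × 3.9% × 1/12 = £1,355.2500
1 Feb – 30 Apr 2005: 3 months at 2.7% → £417,000 × 2.7% × 3/12 = £2,814.7500
1 May – 31 Dec 2005: 8 months at 0.55% → £417,000 × 0.55% × 8/12 = £1,529.0000
Total = £5,699.0000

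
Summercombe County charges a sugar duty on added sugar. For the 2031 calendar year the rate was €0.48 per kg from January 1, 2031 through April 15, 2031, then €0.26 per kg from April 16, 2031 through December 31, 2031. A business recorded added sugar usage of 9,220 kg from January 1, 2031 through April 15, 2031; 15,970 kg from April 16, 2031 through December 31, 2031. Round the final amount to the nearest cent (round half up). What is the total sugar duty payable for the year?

€8,577.80

January 1 – April 15, 2031: 9,220 kg at €0.48/kg → €4,425.60
April 16 – December 31, 2031: 15,970 kg at €0.26/kg → €4,152.20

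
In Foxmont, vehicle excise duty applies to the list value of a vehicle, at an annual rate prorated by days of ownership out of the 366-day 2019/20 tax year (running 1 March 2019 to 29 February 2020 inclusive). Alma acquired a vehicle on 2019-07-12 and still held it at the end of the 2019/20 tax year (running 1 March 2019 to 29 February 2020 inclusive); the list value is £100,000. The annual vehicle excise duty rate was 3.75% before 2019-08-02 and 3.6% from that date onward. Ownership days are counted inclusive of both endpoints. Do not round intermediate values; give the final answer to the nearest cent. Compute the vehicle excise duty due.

£2,300.41

2019-07-12 to 2019-08-01: 21 days at 3.75% → £100,000 × 3.75% × 21/366 = £215.1639
2019-08-02 to 2020-02-29: 212 days at 3.6% → £100,000 × 3.6% × 212/366 = £2,085.2459
Total = £2,300.4098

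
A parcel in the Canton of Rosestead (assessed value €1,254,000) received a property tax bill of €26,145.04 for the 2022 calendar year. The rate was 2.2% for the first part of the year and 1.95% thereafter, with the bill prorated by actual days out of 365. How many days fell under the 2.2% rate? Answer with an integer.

197 days

Let d = days at the first rate; then 365 − d days at the second rate.
€1,254,000 × [2.2%·d + 1.95%·(365−d)] / 365 = €26,145.04
Solving gives d = 197, so the new rate took effect on 17 Jul 2022.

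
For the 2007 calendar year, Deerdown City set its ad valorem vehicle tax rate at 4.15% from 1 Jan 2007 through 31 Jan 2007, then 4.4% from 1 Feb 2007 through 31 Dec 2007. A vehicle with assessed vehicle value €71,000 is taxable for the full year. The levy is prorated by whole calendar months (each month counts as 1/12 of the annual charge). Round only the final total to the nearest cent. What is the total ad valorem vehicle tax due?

€3,109.21

1 Jan – 31 Jan 2007: 1 month at 4.15% → €71,000 × 4.15% × 1/12 = €245.5417
1 Feb – 31 Dec 2007: 11 months at 4.4% → €71,000 × 4.4% × 11/12 = €2,863.6667
Total = €3,109.2083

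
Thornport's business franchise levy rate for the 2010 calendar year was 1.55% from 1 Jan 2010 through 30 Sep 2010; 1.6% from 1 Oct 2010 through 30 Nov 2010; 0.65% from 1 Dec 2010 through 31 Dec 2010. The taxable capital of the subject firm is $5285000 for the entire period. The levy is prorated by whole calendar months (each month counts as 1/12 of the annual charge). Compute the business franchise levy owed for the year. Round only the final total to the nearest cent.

1 Jan – 30 Sep 2010: 9 months at 1.55% → $5285000 × 1.55% × 9/12 = $61438.1250
1 Oct – 30 Nov 2010: 2 months at 1.6% → $5285000 × 1.6% × 2/12 = $14093.3333
1 Dec – 31 Dec 2010: 1 month at 0.65% → $5285000 × 0.65% × 1/12 = $2862.7083
Total = $78394.1667

$78394.17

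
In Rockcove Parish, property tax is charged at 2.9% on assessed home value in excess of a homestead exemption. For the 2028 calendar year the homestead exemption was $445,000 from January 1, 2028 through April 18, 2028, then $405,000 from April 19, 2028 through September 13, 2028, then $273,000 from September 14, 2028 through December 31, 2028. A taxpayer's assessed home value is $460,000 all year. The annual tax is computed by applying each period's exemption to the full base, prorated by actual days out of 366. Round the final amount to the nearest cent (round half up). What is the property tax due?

$2,389.57

January 1 – April 18, 2028: 109 days, exemption $445,000 → ($460,000 − $445,000) × 2.9% × 109/366 = $129.5492
April 19 – September 13, 2028: 148 days, exemption $405,000 → ($460,000 − $405,000) × 2.9% × 148/366 = $644.9727
September 14 – December 31, 2028: 109 days, exemption $273,000 → ($460,000 − $273,000) × 2.9% × 109/366 = $1,615.0464
Total = $2,389.5683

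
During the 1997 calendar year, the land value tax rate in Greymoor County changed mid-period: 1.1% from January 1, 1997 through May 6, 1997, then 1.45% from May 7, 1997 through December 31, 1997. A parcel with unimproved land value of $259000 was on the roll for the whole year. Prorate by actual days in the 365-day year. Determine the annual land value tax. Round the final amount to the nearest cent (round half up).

January 1 – May 6, 1997: 126 days at 1.1% → $259000 × 1.1% × 126/365 = $983.4904
May 7 – December 31, 1997: 239 days at 1.45% → $259000 × 1.45% × 239/365 = $2459.0808
Total = $3442.5712

$3442.57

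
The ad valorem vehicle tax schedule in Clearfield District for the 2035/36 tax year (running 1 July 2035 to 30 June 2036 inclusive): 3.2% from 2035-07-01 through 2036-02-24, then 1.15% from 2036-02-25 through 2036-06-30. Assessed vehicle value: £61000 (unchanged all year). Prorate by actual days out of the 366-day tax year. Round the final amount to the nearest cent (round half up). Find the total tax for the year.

2035-07-01 to 2036-02-24: 239 days at 3.2% → £61000 × 3.2% × 239/366 = £1274.6667
2036-02-25 to 2036-06-30: 127 days at 1.15% → £61000 × 1.15% × 127/366 = £243.4167
Total = £1518.0833

£1518.08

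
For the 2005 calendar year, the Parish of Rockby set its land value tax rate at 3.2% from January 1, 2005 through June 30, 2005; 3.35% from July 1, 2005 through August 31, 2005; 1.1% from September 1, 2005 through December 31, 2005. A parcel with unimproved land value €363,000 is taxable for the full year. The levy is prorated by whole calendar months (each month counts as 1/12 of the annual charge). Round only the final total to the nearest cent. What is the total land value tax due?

January 1 – June 30, 2005: 6 months at 3.2% → €363,000 × 3.2% × 6/12 = €5,808.0000
July 1 – August 31, 2005: 2 months at 3.35% → €363,000 × 3.35% × 2/12 = €2,026.7500
September 1 – December 31, 2005: 4 months at 1.1% → €363,000 × 1.1% × 4/12 = €1,331.0000
Total = €9,165.7500

€9,165.75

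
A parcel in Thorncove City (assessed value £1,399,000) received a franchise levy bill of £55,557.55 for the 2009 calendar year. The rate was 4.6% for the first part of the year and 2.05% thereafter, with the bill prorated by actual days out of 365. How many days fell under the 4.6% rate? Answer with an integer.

275 days

Let d = days at the first rate; then 365 − d days at the second rate.
£1,399,000 × [4.6%·d + 2.05%·(365−d)] / 365 = £55,557.55
Solving gives d = 275, so the new rate took effect on 3 October 2009.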